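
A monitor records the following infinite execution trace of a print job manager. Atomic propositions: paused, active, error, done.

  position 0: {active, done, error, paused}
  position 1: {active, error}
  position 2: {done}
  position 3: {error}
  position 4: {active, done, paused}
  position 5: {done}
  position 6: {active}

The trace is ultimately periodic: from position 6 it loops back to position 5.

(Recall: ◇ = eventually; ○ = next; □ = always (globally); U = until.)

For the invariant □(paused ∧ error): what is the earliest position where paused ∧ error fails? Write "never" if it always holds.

1

Check paused ∧ error at each position in order: 0 ✓.
At position 1 the labels are {active, error}, so paused ∧ error is false there. This is the first violation.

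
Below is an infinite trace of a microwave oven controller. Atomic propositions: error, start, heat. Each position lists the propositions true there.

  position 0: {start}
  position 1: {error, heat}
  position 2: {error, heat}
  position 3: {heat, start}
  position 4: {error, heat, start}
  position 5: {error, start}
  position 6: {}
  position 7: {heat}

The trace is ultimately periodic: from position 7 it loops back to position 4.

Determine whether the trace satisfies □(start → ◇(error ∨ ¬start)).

Holds

start → ◇(error ∨ ¬start) holds at every position 0..7, and those are all positions ever visited, so □(start → ◇(error ∨ ¬start)) holds.
Positions where start holds: 0, 3, 4, 5.
Check ◇(error ∨ ¬start) at each: 0→ok, 3→ok, 4→ok, 5→ok.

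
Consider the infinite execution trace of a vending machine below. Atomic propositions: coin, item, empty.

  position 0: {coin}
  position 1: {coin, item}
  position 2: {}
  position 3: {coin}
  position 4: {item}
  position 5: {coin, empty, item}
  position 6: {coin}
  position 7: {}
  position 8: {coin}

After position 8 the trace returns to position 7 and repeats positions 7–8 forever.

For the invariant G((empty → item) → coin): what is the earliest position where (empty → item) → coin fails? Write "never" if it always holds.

Check (empty → item) → coin at each position in order: 0 ✓, 1 ✓.
At position 2 the labels are {}, so (empty → item) → coin is false there. This is the first violation.

2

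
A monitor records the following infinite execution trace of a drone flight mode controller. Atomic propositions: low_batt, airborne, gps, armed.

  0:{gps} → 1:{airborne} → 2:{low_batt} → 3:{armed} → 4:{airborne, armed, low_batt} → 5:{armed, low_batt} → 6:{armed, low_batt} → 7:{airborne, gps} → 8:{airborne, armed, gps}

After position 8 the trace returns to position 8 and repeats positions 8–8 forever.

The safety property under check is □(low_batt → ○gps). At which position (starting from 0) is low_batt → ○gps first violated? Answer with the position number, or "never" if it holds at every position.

2

Check low_batt → ○gps at each position in order: 0 ✓, 1 ✓.
At position 2 the labels are {low_batt} and the next position 3 has {armed}, so low_batt → ○gps is false there. This is the first violation.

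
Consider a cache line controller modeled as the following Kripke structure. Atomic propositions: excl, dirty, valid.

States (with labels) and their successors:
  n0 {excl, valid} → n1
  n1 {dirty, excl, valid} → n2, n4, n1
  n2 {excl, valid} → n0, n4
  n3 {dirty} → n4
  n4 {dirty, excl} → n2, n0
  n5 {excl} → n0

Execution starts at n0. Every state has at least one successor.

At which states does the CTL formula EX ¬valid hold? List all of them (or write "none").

{n1, n2, n3}

States satisfying ¬valid: {n3, n4, n5}.
States satisfying EX ¬valid: {n1, n2, n3}.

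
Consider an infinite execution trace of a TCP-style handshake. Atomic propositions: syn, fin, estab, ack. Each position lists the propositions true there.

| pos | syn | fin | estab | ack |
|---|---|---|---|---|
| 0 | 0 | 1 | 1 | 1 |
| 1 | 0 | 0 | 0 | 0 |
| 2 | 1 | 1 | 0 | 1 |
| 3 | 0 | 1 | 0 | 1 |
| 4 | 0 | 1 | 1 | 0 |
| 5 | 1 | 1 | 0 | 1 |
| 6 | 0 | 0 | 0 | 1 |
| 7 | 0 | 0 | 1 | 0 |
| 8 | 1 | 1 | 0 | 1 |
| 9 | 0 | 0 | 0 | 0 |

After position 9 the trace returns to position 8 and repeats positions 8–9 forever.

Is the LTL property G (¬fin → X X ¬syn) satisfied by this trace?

¬fin → X X ¬syn must hold at every position from 0 onward. It fails at position 6, so G (¬fin → X X ¬syn) is false.
Positions where ¬fin holds: 1, 6, 7, 9.
Check X X ¬syn at each: 1→ok, 6→fails, 7→ok, 9→ok.

Does not hold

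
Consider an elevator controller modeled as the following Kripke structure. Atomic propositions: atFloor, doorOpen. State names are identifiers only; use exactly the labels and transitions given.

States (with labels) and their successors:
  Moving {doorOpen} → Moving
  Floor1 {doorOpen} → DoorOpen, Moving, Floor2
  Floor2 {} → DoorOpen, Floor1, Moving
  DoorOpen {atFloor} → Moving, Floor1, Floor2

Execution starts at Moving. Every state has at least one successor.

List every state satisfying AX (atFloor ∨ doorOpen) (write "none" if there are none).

States satisfying atFloor ∨ doorOpen: {Moving, Floor1, DoorOpen}.
States satisfying AX (atFloor ∨ doorOpen): {Moving, Floor2}.

{Moving, Floor2}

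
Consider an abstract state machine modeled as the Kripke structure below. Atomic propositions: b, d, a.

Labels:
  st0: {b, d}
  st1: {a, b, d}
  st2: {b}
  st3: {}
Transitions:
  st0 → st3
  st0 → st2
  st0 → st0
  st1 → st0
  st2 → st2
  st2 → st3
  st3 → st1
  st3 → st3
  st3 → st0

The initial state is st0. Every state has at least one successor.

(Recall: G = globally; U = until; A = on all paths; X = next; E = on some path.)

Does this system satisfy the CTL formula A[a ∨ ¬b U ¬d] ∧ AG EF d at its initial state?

States satisfying a ∨ ¬b: {st1, st3}.
States satisfying ¬d: {st2, st3}.
States satisfying A[a ∨ ¬b U ¬d]: {st2, st3}.
States satisfying EF d: {st0, st1, st2, st3}.
States satisfying AG EF d: {st0, st1, st2, st3}.
States satisfying A[a ∨ ¬b U ¬d] ∧ AG EF d: {st2, st3}.
st0 ∉ Sat(A[a ∨ ¬b U ¬d] ∧ AG EF d).

Violated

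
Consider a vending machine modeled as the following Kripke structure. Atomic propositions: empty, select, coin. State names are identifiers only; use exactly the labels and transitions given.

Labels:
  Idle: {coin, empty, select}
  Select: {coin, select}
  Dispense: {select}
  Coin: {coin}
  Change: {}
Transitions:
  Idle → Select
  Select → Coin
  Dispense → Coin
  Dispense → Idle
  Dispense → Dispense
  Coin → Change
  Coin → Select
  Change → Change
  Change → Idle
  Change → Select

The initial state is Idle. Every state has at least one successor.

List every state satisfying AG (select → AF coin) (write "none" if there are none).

{Idle, Select, Coin, Change}

States satisfying select → AF coin: {Idle, Select, Coin, Change}.
States satisfying AG (select → AF coin): {Idle, Select, Coin, Change}.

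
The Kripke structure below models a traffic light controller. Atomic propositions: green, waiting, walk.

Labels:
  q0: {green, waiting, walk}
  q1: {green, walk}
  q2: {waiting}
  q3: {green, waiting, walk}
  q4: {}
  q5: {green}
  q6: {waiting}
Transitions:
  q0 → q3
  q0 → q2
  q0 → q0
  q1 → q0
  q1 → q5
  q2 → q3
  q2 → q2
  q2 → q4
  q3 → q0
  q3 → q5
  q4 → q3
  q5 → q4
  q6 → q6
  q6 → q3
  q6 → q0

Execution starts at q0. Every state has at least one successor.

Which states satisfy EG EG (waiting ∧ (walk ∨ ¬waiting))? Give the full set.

{q0, q3}

States satisfying EG (waiting ∧ (walk ∨ ¬waiting)): {q0, q3}.
States satisfying EG EG (waiting ∧ (walk ∨ ¬waiting)): {q0, q3}.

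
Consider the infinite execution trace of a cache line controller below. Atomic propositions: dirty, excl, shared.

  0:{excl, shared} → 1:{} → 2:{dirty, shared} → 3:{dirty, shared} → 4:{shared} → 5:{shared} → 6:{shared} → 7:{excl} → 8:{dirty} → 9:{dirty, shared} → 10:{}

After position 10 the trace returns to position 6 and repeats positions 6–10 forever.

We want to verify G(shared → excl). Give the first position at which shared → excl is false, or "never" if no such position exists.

2

Check shared → excl at each position in order: 0 ✓, 1 ✓.
At position 2 the labels are {dirty, shared}, so shared → excl is false there. This is the first violation.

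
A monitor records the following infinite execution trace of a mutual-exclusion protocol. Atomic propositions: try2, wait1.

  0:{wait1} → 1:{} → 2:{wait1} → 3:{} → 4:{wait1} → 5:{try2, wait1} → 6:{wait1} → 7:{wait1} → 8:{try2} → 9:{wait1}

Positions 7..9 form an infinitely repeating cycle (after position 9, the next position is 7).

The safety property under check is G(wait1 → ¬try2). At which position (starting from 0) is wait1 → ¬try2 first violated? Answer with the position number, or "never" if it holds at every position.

Check wait1 → ¬try2 at each position in order: 0 ✓, 1 ✓, 2 ✓, 3 ✓, 4 ✓.
At position 5 the labels are {try2, wait1}, so wait1 → ¬try2 is false there. This is the first violation.

5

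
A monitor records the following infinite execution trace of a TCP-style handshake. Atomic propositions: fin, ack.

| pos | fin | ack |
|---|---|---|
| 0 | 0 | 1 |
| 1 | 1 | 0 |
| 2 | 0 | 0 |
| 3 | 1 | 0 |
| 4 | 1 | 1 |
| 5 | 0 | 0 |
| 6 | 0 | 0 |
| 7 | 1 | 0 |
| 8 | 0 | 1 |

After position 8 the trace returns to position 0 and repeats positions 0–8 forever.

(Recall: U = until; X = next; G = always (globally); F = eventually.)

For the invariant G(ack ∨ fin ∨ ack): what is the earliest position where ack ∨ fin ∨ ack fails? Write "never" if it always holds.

Check ack ∨ fin ∨ ack at each position in order: 0 ✓, 1 ✓.
At position 2 the labels are {}, so ack ∨ fin ∨ ack is false there. This is the first violation.

2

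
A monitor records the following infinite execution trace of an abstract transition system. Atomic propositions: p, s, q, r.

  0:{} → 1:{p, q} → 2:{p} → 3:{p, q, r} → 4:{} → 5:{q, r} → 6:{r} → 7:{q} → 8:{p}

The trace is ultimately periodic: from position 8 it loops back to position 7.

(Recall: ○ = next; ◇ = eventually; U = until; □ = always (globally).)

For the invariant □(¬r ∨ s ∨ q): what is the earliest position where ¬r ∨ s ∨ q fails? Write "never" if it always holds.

Check ¬r ∨ s ∨ q at each position in order: 0 ✓, 1 ✓, 2 ✓, 3 ✓, 4 ✓, 5 ✓.
At position 6 the labels are {r}, so ¬r ∨ s ∨ q is false there. This is the first violation.

6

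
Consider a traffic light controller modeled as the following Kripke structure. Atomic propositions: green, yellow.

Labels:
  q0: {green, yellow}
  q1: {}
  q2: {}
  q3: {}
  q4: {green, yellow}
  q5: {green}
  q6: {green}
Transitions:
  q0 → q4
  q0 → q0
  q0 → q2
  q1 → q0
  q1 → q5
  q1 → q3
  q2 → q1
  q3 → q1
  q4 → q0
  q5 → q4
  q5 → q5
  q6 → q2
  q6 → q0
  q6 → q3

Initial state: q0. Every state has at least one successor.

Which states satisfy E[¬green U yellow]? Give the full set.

{q0, q1, q2, q3, q4}

States satisfying ¬green: {q1, q2, q3}.
States satisfying yellow: {q0, q4}.
States satisfying E[¬green U yellow]: {q0, q1, q2, q3, q4}.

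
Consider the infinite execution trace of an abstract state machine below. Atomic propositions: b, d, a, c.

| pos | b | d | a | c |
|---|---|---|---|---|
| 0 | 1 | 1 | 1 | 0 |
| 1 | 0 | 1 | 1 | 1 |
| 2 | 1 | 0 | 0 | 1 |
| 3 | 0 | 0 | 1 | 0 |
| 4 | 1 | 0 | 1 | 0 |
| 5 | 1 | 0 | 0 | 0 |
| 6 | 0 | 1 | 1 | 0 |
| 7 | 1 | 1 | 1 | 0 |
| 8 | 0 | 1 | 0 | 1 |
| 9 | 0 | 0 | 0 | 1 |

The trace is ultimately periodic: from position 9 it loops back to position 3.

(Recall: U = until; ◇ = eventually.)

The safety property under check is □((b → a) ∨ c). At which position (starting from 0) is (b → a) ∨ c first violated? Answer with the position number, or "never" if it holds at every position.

Check (b → a) ∨ c at each position in order: 0 ✓, 1 ✓, 2 ✓, 3 ✓, 4 ✓.
At position 5 the labels are {b}, so (b → a) ∨ c is false there. This is the first violation.

5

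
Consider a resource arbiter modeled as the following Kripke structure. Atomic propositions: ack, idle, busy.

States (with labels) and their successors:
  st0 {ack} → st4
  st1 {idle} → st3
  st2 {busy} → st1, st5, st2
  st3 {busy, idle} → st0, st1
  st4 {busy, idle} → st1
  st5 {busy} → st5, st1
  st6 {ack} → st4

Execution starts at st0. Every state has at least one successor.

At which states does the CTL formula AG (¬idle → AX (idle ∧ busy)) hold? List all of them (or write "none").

{st0, st1, st3, st4, st6}

States satisfying ¬idle → AX (idle ∧ busy): {st0, st1, st3, st4, st6}.
States satisfying AG (¬idle → AX (idle ∧ busy)): {st0, st1, st3, st4, st6}.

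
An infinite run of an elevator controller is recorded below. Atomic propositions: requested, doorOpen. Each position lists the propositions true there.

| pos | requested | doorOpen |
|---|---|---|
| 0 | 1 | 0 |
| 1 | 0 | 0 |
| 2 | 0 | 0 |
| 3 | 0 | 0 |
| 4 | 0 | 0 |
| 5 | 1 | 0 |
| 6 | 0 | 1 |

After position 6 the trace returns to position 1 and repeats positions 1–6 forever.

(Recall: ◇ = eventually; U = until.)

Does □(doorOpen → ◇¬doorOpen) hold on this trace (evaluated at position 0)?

Yes

doorOpen → ◇¬doorOpen holds at every position 0..6, and those are all positions ever visited, so □(doorOpen → ◇¬doorOpen) holds.
Positions where doorOpen holds: 6.
Check ◇¬doorOpen at each: 6→ok.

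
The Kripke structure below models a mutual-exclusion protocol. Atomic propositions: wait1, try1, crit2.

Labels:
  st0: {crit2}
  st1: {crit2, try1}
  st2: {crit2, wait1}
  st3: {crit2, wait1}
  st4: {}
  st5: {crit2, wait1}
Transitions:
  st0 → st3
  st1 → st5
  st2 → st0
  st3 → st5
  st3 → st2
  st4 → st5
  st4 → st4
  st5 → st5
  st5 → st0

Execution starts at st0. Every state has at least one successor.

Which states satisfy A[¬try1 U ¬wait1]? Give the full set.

States satisfying ¬try1: {st0, st2, st3, st4, st5}.
States satisfying ¬wait1: {st0, st1, st4}.
States satisfying A[¬try1 U ¬wait1]: {st0, st1, st2, st4}.

{st0, st1, st2, st4}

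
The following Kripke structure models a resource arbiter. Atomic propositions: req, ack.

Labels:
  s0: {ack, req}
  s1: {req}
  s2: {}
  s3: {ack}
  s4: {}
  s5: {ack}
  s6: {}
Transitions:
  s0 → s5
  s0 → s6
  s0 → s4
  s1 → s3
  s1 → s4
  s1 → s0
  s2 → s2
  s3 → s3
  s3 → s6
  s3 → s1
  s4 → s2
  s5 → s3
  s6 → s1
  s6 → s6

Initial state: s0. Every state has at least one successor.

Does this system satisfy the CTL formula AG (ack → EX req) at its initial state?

States satisfying ack → EX req: {s1, s2, s3, s4, s6}.
States satisfying AG (ack → EX req): {s2, s4}.
s0 is reachable from s0 and violates ack → EX req, so AG fails at s0.
s0 ∉ Sat(AG (ack → EX req)).

Does not hold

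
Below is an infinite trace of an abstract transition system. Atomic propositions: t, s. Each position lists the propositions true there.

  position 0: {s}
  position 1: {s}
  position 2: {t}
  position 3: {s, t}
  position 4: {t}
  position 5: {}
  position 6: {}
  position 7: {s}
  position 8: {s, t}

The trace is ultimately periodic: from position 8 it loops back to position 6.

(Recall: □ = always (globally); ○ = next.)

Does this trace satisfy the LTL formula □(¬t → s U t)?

Does not hold

¬t → s U t must hold at every position from 0 onward. It fails at position 5, so □(¬t → s U t) is false.
Positions where ¬t holds: 0, 1, 5, 6, 7.
Check s U t at each: 0→ok, 1→ok, 5→fails, 6→fails, 7→ok.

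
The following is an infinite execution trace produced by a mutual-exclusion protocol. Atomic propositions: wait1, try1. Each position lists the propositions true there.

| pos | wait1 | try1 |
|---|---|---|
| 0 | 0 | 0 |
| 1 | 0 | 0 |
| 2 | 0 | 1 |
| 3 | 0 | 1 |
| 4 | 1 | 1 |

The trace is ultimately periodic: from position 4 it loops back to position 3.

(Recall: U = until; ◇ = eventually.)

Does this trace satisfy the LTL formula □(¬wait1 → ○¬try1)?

¬wait1 → ○¬try1 must hold at every position from 0 onward. It fails at position 1, so □(¬wait1 → ○¬try1) is false.
Positions where ¬wait1 holds: 0, 1, 2, 3.
Check ○¬try1 at each: 0→ok, 1→fails, 2→fails, 3→fails.

No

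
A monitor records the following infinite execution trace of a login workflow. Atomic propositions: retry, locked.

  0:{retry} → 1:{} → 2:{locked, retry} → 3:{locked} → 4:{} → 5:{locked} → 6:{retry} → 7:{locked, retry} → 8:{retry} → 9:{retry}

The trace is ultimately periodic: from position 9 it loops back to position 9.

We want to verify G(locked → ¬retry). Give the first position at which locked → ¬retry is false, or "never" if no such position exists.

2

Check locked → ¬retry at each position in order: 0 ✓, 1 ✓.
At position 2 the labels are {locked, retry}, so locked → ¬retry is false there. This is the first violation.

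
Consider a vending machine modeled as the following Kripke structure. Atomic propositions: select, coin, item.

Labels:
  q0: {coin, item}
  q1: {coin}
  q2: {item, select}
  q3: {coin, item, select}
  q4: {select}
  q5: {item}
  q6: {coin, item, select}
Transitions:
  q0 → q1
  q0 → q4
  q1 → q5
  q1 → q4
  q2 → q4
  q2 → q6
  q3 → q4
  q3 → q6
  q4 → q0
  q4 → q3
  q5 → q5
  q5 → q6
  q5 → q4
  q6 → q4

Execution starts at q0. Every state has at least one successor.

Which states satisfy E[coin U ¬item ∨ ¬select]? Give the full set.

{q0, q1, q3, q4, q5, q6}

States satisfying coin: {q0, q1, q3, q6}.
States satisfying ¬item ∨ ¬select: {q0, q1, q4, q5}.
States satisfying E[coin U ¬item ∨ ¬select]: {q0, q1, q3, q4, q5, q6}.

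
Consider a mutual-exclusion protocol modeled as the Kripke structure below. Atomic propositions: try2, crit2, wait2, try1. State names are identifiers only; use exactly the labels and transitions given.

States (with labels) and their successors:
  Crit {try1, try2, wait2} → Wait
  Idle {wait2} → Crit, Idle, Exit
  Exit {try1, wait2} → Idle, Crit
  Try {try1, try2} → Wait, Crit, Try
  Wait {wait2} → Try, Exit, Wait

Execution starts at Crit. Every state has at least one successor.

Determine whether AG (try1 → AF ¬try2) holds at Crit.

States satisfying try1 → AF ¬try2: {Crit, Idle, Exit, Wait}.
States satisfying AG (try1 → AF ¬try2): ∅.
Try is reachable from Crit and violates try1 → AF ¬try2, so AG fails at Crit.
Crit ∉ Sat(AG (try1 → AF ¬try2)).

Does not hold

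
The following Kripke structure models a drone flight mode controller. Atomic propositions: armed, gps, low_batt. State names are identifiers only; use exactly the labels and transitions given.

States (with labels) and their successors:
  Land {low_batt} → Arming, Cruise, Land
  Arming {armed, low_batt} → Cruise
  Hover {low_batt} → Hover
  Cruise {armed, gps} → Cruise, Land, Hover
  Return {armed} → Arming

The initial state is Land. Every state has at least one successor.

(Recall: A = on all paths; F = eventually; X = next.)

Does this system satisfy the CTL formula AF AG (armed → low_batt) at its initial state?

Violated

States satisfying AG (armed → low_batt): {Hover}.
States satisfying AF AG (armed → low_batt): {Hover}.
There is a path from Land along which AG (armed → low_batt) never holds.
Land ∉ Sat(AF AG (armed → low_batt)).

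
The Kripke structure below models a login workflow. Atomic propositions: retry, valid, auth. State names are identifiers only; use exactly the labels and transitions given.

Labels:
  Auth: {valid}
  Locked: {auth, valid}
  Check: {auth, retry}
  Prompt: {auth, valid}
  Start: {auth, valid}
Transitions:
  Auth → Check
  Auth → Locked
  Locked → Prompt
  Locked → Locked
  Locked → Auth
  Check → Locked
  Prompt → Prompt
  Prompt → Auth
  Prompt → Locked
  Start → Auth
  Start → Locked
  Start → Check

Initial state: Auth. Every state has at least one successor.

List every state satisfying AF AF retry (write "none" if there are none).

States satisfying AF retry: {Check}.
States satisfying AF AF retry: {Check}.

{Check}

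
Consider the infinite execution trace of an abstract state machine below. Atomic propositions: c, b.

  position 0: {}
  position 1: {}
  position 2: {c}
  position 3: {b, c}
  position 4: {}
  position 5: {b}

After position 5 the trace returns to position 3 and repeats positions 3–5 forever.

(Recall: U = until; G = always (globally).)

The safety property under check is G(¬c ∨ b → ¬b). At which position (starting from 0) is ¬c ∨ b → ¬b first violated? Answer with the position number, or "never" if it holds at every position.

Check ¬c ∨ b → ¬b at each position in order: 0 ✓, 1 ✓, 2 ✓.
At position 3 the labels are {b, c}, so ¬c ∨ b → ¬b is false there. This is the first violation.

3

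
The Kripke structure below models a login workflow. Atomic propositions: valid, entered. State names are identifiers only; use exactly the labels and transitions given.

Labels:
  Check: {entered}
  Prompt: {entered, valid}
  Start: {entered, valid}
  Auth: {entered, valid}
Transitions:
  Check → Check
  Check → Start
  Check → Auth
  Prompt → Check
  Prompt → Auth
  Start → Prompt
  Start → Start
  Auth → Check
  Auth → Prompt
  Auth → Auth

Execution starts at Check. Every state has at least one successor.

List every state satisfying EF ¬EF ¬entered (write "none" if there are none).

States satisfying ¬EF ¬entered: {Check, Prompt, Start, Auth}.
States satisfying EF ¬EF ¬entered: {Check, Prompt, Start, Auth}.

{Check, Prompt, Start, Auth}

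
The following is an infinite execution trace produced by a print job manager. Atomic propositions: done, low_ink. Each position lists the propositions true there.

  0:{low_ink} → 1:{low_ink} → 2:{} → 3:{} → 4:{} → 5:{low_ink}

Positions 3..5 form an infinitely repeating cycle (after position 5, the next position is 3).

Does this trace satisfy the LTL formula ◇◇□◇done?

◇□◇done is false at every position 0..5, so it never becomes true and ◇◇□◇done fails.

Violated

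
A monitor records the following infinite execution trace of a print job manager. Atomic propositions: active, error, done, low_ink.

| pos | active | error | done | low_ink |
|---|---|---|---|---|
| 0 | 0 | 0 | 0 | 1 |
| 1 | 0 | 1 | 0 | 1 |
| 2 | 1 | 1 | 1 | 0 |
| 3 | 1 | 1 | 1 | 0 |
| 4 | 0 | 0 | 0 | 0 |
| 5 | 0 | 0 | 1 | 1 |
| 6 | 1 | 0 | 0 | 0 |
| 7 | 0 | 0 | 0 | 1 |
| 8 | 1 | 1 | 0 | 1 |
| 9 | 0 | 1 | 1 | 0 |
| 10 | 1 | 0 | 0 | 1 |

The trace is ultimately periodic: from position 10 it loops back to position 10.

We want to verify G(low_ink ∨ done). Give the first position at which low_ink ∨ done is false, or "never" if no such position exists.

Check low_ink ∨ done at each position in order: 0 ✓, 1 ✓, 2 ✓, 3 ✓.
At position 4 the labels are {}, so low_ink ∨ done is false there. This is the first violation.

4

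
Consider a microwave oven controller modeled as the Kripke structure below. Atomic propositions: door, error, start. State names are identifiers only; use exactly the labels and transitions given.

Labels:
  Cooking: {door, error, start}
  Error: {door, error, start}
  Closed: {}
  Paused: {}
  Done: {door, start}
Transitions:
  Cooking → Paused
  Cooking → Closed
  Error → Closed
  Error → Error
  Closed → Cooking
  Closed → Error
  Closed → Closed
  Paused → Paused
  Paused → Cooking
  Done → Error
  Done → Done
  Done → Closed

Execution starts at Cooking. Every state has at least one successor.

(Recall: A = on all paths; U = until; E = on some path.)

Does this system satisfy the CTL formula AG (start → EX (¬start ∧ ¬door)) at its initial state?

Yes

States satisfying start → EX (¬start ∧ ¬door): {Cooking, Error, Closed, Paused, Done}.
States satisfying AG (start → EX (¬start ∧ ¬door)): {Cooking, Error, Closed, Paused, Done}.
Every state reachable from Cooking satisfies start → EX (¬start ∧ ¬door).
Cooking ∈ Sat(AG (start → EX (¬start ∧ ¬door))).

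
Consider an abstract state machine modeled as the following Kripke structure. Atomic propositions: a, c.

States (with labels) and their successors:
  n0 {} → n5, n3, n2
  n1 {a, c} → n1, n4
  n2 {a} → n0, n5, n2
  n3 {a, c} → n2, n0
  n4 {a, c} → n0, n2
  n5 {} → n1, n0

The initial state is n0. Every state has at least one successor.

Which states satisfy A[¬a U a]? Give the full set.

{n1, n2, n3, n4}

States satisfying ¬a: {n0, n5}.
States satisfying a: {n1, n2, n3, n4}.
States satisfying A[¬a U a]: {n1, n2, n3, n4}.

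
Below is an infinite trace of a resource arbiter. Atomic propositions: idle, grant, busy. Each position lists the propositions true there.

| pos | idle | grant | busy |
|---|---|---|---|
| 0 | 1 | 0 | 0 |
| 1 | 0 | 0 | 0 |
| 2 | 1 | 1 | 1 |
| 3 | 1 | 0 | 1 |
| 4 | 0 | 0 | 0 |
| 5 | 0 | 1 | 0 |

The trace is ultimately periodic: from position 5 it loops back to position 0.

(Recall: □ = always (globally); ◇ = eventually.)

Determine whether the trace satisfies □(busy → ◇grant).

Holds

busy → ◇grant holds at every position 0..5, and those are all positions ever visited, so □(busy → ◇grant) holds.
Positions where busy holds: 2, 3.
Check ◇grant at each: 2→ok, 3→ok.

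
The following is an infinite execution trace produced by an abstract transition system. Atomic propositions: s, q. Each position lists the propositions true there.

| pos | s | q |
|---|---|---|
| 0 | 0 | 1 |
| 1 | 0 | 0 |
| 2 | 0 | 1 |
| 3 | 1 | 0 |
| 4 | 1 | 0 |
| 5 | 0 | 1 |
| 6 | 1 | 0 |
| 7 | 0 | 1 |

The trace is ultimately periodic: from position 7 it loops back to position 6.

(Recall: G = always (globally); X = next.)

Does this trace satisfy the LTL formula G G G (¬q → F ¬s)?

G G (¬q → F ¬s) holds at every position 0..7, and those are all positions ever visited, so G G G (¬q → F ¬s) holds.

Satisfied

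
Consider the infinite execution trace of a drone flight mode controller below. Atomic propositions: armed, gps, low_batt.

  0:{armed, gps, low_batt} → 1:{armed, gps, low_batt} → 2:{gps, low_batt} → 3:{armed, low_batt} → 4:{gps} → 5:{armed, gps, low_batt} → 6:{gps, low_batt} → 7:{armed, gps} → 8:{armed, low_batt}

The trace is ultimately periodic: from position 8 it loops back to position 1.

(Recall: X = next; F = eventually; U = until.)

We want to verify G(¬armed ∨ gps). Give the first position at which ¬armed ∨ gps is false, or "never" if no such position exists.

Check ¬armed ∨ gps at each position in order: 0 ✓, 1 ✓, 2 ✓.
At position 3 the labels are {armed, low_batt}, so ¬armed ∨ gps is false there. This is the first violation.

3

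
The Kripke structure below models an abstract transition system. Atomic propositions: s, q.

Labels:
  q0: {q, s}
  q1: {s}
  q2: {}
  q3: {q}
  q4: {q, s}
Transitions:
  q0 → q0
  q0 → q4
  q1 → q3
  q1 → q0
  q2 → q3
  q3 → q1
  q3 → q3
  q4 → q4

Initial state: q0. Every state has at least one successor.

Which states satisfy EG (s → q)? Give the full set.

States satisfying s → q: {q0, q2, q3, q4}.
States satisfying EG (s → q): {q0, q2, q3, q4}.

{q0, q2, q3, q4}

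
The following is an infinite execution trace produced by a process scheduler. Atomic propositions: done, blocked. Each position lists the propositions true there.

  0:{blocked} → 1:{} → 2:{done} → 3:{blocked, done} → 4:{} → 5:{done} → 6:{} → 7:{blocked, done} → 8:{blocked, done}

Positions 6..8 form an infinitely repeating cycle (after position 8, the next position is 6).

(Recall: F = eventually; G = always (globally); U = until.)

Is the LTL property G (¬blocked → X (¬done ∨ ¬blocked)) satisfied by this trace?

No

¬blocked → X (¬done ∨ ¬blocked) must hold at every position from 0 onward. It fails at position 2, so G (¬blocked → X (¬done ∨ ¬blocked)) is false.
Positions where ¬blocked holds: 1, 2, 4, 5, 6.
Check X (¬done ∨ ¬blocked) at each: 1→ok, 2→fails, 4→ok, 5→ok, 6→fails.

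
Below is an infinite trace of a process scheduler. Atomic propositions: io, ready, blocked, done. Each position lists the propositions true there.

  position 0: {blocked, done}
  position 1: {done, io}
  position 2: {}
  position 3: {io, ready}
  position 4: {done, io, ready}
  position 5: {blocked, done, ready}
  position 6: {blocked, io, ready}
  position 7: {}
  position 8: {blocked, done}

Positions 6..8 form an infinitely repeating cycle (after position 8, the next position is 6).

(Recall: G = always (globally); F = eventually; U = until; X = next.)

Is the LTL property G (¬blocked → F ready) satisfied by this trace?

¬blocked → F ready holds at every position 0..8, and those are all positions ever visited, so G (¬blocked → F ready) holds.
Positions where ¬blocked holds: 1, 2, 3, 4, 7.
Check F ready at each: 1→ok, 2→ok, 3→ok, 4→ok, 7→ok.

Holds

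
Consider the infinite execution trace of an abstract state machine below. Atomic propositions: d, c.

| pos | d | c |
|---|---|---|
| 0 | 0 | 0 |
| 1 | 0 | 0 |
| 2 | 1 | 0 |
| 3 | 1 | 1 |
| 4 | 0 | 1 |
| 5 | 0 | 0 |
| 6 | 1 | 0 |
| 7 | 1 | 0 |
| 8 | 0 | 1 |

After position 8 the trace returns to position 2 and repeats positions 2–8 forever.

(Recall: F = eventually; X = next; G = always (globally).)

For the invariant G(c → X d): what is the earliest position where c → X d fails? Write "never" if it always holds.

Check c → X d at each position in order: 0 ✓, 1 ✓, 2 ✓.
At position 3 the labels are {c, d} and the next position 4 has {c}, so c → X d is false there. This is the first violation.

3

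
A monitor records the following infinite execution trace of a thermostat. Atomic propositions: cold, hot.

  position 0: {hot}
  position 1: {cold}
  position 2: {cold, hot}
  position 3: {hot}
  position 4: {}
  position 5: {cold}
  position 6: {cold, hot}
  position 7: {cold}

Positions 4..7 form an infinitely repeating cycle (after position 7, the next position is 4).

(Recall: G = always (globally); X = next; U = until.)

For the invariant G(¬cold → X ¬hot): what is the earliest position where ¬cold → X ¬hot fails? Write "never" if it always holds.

never

¬cold → X ¬hot holds at every position 0..7, and those are all the positions the trace ever visits, so the invariant G(¬cold → X ¬hot) is never violated.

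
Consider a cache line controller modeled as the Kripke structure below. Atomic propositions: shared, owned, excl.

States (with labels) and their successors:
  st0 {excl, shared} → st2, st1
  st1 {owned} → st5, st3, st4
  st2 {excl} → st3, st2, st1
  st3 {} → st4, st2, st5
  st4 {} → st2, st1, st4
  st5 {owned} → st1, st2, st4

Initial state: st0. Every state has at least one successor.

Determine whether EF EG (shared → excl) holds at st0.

Satisfied

States satisfying EG (shared → excl): {st0, st1, st2, st3, st4, st5}.
States satisfying EF EG (shared → excl): {st0, st1, st2, st3, st4, st5}.
Some path from st0 reaches a state where EG (shared → excl) holds.
st0 ∈ Sat(EF EG (shared → excl)).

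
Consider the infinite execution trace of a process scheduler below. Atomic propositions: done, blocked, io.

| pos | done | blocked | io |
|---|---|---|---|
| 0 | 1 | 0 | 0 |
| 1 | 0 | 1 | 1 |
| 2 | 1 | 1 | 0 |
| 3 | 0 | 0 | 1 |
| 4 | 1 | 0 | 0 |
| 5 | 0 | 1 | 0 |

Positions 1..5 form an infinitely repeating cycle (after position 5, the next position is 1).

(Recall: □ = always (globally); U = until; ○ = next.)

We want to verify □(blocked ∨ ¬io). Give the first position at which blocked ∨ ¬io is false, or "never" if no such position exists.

Check blocked ∨ ¬io at each position in order: 0 ✓, 1 ✓, 2 ✓.
At position 3 the labels are {io}, so blocked ∨ ¬io is false there. This is the first violation.

3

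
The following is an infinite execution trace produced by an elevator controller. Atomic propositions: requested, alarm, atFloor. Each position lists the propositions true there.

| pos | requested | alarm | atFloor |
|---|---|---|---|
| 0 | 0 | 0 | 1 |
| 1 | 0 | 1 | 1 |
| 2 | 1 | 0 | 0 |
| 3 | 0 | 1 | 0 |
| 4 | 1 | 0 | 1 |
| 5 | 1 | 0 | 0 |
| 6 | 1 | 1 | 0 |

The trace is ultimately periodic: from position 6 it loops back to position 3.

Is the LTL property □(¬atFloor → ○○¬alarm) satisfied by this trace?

Does not hold

¬atFloor → ○○¬alarm must hold at every position from 0 onward. It fails at position 5, so □(¬atFloor → ○○¬alarm) is false.
Positions where ¬atFloor holds: 2, 3, 5, 6.
Check ○○¬alarm at each: 2→ok, 3→ok, 5→fails, 6→ok.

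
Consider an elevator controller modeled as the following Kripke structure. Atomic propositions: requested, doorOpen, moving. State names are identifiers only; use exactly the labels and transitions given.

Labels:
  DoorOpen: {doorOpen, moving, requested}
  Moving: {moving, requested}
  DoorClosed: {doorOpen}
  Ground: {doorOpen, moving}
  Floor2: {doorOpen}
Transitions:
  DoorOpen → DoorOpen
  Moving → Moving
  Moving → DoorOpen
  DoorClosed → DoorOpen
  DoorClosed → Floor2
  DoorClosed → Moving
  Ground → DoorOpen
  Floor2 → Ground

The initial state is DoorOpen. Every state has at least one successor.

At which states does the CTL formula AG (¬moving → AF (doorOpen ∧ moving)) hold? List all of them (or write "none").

{DoorOpen, Moving, Ground, Floor2}

States satisfying ¬moving → AF (doorOpen ∧ moving): {DoorOpen, Moving, Ground, Floor2}.
States satisfying AG (¬moving → AF (doorOpen ∧ moving)): {DoorOpen, Moving, Ground, Floor2}.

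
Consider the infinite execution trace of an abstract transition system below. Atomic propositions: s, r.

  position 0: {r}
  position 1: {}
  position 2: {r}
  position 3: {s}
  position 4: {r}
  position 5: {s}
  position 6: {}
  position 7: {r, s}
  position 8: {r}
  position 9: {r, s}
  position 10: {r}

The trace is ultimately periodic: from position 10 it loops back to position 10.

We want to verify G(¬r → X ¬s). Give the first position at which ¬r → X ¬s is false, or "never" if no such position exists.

Check ¬r → X ¬s at each position in order: 0 ✓, 1 ✓, 2 ✓, 3 ✓, 4 ✓, 5 ✓.
At position 6 the labels are {} and the next position 7 has {r, s}, so ¬r → X ¬s is false there. This is the first violation.

6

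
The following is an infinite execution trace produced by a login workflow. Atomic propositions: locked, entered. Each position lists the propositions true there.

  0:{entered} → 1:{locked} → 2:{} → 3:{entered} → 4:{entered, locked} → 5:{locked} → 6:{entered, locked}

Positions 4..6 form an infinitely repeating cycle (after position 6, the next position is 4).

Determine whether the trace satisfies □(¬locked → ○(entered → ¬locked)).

¬locked → ○(entered → ¬locked) must hold at every position from 0 onward. It fails at position 3, so □(¬locked → ○(entered → ¬locked)) is false.
Positions where ¬locked holds: 0, 2, 3.
Check ○(entered → ¬locked) at each: 0→ok, 2→ok, 3→fails.

Violated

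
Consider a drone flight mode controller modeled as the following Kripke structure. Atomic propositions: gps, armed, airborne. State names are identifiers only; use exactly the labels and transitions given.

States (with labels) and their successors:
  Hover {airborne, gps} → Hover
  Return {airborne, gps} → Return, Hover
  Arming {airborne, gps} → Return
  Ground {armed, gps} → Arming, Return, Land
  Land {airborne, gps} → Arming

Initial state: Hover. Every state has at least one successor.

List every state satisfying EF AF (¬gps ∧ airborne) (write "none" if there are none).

States satisfying AF (¬gps ∧ airborne): ∅.
States satisfying EF AF (¬gps ∧ airborne): ∅.

none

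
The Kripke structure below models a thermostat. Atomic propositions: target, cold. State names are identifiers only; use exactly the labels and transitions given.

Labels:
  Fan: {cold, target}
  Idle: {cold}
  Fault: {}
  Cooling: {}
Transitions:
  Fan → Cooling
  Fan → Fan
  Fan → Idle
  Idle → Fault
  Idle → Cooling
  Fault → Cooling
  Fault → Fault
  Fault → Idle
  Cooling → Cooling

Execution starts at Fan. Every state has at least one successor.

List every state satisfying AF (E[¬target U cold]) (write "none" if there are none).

{Fan, Idle, Fault}

States satisfying E[¬target U cold]: {Fan, Idle, Fault}.
States satisfying AF (E[¬target U cold]): {Fan, Idle, Fault}.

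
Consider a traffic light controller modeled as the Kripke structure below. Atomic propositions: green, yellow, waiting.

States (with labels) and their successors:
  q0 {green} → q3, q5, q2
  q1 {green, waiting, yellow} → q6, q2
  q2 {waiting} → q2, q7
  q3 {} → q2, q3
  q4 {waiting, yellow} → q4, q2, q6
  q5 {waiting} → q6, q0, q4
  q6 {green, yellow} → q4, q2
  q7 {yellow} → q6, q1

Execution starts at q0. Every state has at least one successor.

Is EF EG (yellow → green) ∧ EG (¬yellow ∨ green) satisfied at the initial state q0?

States satisfying EG (yellow → green): {q0, q1, q2, q3, q5, q6}.
States satisfying EF EG (yellow → green): {q0, q1, q2, q3, q4, q5, q6, q7}.
States satisfying ¬yellow ∨ green: {q0, q1, q2, q3, q5, q6}.
States satisfying EG (¬yellow ∨ green): {q0, q1, q2, q3, q5, q6}.
States satisfying EF EG (yellow → green) ∧ EG (¬yellow ∨ green): {q0, q1, q2, q3, q5, q6}.
q0 ∈ Sat(EF EG (yellow → green) ∧ EG (¬yellow ∨ green)).

Holds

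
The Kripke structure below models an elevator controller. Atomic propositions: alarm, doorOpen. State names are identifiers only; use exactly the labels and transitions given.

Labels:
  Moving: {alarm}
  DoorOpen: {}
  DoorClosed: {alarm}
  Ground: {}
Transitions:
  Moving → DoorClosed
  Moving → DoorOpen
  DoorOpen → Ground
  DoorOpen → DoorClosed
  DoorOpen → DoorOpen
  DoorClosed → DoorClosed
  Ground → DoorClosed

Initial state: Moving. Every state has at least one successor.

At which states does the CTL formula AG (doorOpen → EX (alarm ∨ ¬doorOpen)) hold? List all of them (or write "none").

{Moving, DoorOpen, DoorClosed, Ground}

States satisfying doorOpen → EX (alarm ∨ ¬doorOpen): {Moving, DoorOpen, DoorClosed, Ground}.
States satisfying AG (doorOpen → EX (alarm ∨ ¬doorOpen)): {Moving, DoorOpen, DoorClosed, Ground}.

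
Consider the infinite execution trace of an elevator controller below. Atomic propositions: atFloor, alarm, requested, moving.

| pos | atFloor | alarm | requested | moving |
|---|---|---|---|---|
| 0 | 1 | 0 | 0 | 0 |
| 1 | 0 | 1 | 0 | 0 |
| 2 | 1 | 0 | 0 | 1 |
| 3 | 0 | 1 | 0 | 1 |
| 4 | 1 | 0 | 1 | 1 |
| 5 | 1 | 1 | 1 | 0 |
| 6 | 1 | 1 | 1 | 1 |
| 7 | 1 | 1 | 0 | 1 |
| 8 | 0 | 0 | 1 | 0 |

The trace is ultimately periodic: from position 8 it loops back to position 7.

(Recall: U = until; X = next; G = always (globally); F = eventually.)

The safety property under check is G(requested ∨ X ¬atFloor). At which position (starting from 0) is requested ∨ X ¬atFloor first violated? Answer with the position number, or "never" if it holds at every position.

1

Check requested ∨ X ¬atFloor at each position in order: 0 ✓.
At position 1 the labels are {alarm} and the next position 2 has {atFloor, moving}, so requested ∨ X ¬atFloor is false there. This is the first violation.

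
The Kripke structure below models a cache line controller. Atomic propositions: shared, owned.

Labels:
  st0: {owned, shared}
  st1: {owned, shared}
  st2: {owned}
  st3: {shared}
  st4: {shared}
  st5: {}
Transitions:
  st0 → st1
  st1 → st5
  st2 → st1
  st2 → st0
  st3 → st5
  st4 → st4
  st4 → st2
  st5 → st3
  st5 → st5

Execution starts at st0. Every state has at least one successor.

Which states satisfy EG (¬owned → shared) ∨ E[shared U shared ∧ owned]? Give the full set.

States satisfying ¬owned → shared: {st0, st1, st2, st3, st4}.
States satisfying EG (¬owned → shared): {st4}.
States satisfying shared: {st0, st1, st3, st4}.
States satisfying shared ∧ owned: {st0, st1}.
States satisfying E[shared U shared ∧ owned]: {st0, st1}.
States satisfying EG (¬owned → shared) ∨ E[shared U shared ∧ owned]: {st0, st1, st4}.

{st0, st1, st4}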